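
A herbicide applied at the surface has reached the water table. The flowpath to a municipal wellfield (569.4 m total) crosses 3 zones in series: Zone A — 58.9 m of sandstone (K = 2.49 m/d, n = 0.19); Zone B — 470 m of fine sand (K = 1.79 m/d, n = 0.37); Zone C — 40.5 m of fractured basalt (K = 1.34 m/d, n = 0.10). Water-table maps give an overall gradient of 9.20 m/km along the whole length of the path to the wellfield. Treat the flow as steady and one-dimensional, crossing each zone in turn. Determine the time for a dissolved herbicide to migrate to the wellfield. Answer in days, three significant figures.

11400 days

For zones in series the flux q is common to all zones; the equivalent conductivity is the harmonic (thickness-weighted) mean, K_eq = L_total / Σ(L_j/K_j).
Σ(L/K) = 58.9/2.49 + 470/1.79 + 40.5/1.34 = 23.65 + 262.6 + 30.22 = 316.4 d
K_eq = L_total / Σ(L/K) = 569.4 / 316.4 = 1.799 m/d
q = K_eq · i = 1.799 × 0.0092 = 0.01655 m/d (same in every zone)
Zone A: v = q/n = 0.01655/0.19 = 0.08713 m/d → t_A = 58.9/0.08713 = 676.0 d
Zone B: v = q/n = 0.01655/0.37 = 0.04474 m/d → t_B = 470/0.04474 = 10510 d
Zone C: v = q/n = 0.01655/0.10 = 0.1655 m/d → t_C = 40.5/0.1655 = 244.7 d
Total t = 676.0 + 10510 + 244.7 = 11430 d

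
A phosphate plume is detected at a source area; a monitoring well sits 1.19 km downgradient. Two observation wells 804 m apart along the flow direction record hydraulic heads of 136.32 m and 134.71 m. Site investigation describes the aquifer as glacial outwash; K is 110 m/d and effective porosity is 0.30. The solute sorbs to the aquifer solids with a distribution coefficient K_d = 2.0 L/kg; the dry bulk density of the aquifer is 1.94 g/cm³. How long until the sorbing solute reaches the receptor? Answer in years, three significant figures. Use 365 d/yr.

Hydraulic gradient i = (136.32 − 134.71) / 804 = 1.61 / 804 = 0.002002
Darcy flux q = K·i = 110 × 0.002002 = 0.2203 m/d
Average linear velocity = 0.2203 / 0.30 = 0.7342 m/d
Retardation R = 1 + ρ_b·K_d/n = 1 + 1.94×2.0/0.30 = 13.93
Contaminant velocity v_c = v/R = 0.7342/13.93 = 0.05270 m/d
L = 1.19 km = 1190 m
t = L/v_c = 1190/0.05270 = 22580 d
   = 22580/365 = 61.9 yr

61.9 years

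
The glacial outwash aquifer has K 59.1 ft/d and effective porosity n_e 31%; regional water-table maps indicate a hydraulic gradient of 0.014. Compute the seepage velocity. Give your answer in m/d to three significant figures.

K = 59.1 ft/d × 0.3048 = 18.01 m/d
Specific discharge q = 18.01 × 0.014 = 0.2522 m/d
v = Ki/n = 18.01·0.014/0.31 = 0.8135 m/d

0.814 m/d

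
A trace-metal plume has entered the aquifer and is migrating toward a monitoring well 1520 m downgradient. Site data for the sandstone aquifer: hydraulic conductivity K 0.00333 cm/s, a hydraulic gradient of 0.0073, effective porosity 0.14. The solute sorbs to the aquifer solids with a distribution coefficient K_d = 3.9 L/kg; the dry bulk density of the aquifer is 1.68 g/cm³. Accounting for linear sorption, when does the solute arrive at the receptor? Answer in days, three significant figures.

484000 days

K = 0.00333 cm/s × 864 = 2.877 m/d
Specific discharge q = 2.877 × 0.0073 = 0.02100 m/d
v_s = q/n_e = 0.02100/0.14 = 0.1500 m/d
Retardation R = 1 + ρ_b·K_d/n = 1 + 1.68×3.9/0.14 = 47.80
Contaminant velocity v_c = v/R = 0.1500/47.80 = 0.003139 m/d
t = L/v_c = 1520/0.003139 = 484300 d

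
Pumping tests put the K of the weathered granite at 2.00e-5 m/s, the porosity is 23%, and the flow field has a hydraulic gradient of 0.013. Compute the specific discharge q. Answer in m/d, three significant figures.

0.0225 m/d

K = 2.00e-5 m/s × 86400 s/d = 1.728 m/d
q = Ki = 1.728 × 0.013 = 0.02246 m/d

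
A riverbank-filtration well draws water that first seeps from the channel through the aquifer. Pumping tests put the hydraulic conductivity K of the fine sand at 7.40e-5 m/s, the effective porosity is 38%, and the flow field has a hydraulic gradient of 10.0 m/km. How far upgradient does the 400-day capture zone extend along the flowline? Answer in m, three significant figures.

K = 7.40e-5 m/s × 86400 s/d = 6.394 m/d
q = Ki = 6.394 × 0.010 = 0.06394 m/d
Seepage velocity v = q / n = 0.06394 / 0.38 = 0.1683 m/d
L = v × T = 0.1683 × 400 = 67.30 m

67.3 m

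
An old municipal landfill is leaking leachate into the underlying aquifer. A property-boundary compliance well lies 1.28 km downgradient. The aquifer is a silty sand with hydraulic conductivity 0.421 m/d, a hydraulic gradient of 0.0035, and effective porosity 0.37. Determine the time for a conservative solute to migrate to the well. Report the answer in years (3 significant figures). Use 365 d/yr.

881 years

Darcy flux q = K·i = 0.421 × 0.0035 = 0.001474 m/d
v_s = q/n_e = 0.001474/0.37 = 0.003982 m/d
L = 1.28 km = 1280 m
t = L / v = 1280 / 0.003982 = 321400 d
   = 321400 / 365 = 881 yr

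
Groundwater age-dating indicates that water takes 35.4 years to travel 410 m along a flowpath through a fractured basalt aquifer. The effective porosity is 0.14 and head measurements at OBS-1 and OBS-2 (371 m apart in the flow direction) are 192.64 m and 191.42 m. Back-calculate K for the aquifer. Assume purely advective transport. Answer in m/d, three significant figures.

1.35 m/d

Hydraulic gradient i = (192.64 − 191.42) / 371 = 1.22 / 371 = 0.003288
t = 35.4 years = 12920 d
v = L / t = 410 / 12920 = 0.03173 m/d
K = v · n / i = 0.03173 × 0.14 / 0.003288 = 1.35 m/d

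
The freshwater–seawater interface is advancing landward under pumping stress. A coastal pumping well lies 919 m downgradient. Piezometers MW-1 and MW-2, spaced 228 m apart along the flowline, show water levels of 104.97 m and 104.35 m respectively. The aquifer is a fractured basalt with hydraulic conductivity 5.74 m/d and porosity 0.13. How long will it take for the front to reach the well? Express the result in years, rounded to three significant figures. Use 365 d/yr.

Hydraulic gradient i = (104.97 − 104.35) / 228 = 0.62 / 228 = 0.002719
Specific discharge q = 5.74 × 0.002719 = 0.01561 m/d
v_s = q/n_e = 0.01561/0.13 = 0.1201 m/d
t = L / v = 919 / 0.1201 = 7654 d
   = 7654 / 365 = 21.0 yr

21.0 years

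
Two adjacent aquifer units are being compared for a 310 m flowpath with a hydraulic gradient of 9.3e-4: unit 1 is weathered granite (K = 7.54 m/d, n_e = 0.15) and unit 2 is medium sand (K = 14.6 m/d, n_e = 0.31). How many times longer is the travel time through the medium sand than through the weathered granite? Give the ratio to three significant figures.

Unit 1 (weathered granite): v = 7.54×9.3e-4/0.15 = 0.04675 m/d, t = 310/0.04675 = 6631 d
Unit 2 (medium sand): v = 14.6×9.3e-4/0.31 = 0.04380 m/d, t = 310/0.04380 = 7078 d
t(medium sand) / t(weathered granite) = 7078/6631 = 1.07

1.07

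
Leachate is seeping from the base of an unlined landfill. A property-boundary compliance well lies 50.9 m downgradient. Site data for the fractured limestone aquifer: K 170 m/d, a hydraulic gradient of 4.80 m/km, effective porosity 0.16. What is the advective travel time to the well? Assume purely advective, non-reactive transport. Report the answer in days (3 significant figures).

Specific discharge q = 170 × 0.0048 = 0.8160 m/d
v_s = q/n_e = 0.8160/0.16 = 5.100 m/d
t = L / v = 50.9 / 5.100 = 9.980 d

9.98 days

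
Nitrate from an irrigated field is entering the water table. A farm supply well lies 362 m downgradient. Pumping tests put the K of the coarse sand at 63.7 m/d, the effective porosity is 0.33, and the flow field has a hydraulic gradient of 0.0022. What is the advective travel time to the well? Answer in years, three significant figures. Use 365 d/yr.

2.34 years

Specific discharge q = 63.7 × 0.0022 = 0.1401 m/d
v = Ki/n = 63.7·0.0022/0.33 = 0.4247 m/d
t = L / v = 362 / 0.4247 = 852.4 d
   = 852.4 / 365 = 2.34 yr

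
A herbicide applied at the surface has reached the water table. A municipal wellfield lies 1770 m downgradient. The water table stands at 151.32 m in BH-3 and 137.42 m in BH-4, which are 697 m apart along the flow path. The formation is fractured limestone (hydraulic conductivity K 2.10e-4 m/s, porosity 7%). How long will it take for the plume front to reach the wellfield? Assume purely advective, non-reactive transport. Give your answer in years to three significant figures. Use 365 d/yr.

Hydraulic gradient i = (151.32 − 137.42) / 697 = 13.90 / 697 = 0.01994
K = 2.10e-4 m/s × 86400 s/d = 18.14 m/d
Specific discharge q = 18.14 × 0.01994 = 0.3618 m/d
v_s = q/n_e = 0.3618/0.07 = 5.169 m/d
t = L / v = 1770 / 5.169 = 342.4 d
   = 342.4 / 365 = 0.938 yr

0.938 years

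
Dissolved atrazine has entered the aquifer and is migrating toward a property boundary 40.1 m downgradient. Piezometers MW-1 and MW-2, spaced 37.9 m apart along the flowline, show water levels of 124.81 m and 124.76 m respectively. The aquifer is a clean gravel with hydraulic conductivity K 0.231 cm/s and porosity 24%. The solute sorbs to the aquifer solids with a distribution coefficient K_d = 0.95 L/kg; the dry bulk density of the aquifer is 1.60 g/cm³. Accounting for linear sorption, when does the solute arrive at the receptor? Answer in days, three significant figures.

Hydraulic gradient i = (124.81 − 124.76) / 37.9 = 0.05 / 37.9 = 0.001319
K = 0.231 cm/s × 864 = 199.6 m/d
Darcy flux q = K·i = 199.6 × 0.001319 = 0.2633 m/d
v = Ki/n = 199.6·0.001319/0.24 = 1.097 m/d
Retardation R = 1 + ρ_b·K_d/n = 1 + 1.60×0.95/0.24 = 7.333
Contaminant velocity v_c = v/R = 1.097/7.333 = 0.1496 m/d
t = L/v_c = 40.1/0.1496 = 268.0 d

268 days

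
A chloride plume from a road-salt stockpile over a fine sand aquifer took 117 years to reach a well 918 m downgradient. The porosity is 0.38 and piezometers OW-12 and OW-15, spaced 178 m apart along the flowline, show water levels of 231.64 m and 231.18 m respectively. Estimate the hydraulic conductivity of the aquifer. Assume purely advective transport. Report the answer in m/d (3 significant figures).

Hydraulic gradient i = (231.64 − 231.18) / 178 = 0.46 / 178 = 0.002584
t = 117 years = 42710 d
v = L / t = 918 / 42710 = 0.02150 m/d
K = v · n / i = 0.02150 × 0.38 / 0.002584 = 3.16 m/d

3.16 m/d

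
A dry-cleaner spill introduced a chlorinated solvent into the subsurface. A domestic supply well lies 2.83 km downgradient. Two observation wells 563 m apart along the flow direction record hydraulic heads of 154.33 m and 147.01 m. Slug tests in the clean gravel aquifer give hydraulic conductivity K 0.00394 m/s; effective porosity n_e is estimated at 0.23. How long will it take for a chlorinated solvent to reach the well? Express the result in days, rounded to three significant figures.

Hydraulic gradient i = (154.33 − 147.01) / 563 = 7.32 / 563 = 0.01300
K = 0.00394 m/s × 86400 s/d = 340.4 m/d
Specific discharge q = 340.4 × 0.01300 = 4.426 m/d
v_s = q/n_e = 4.426/0.23 = 19.24 m/d
L = 2.83 km = 2830 m
t = L / v = 2830 / 19.24 = 147.1 d

147 days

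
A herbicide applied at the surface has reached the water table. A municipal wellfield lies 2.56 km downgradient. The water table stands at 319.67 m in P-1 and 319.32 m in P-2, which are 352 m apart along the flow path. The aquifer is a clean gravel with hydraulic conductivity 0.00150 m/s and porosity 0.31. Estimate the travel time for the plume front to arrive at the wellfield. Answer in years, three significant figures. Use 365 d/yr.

16.9 years

Hydraulic gradient i = (319.67 − 319.32) / 352 = 0.35 / 352 = 9.943e-4
K = 0.00150 m/s × 86400 s/d = 129.6 m/d
q = Ki = 129.6 × 9.943e-4 = 0.1289 m/d
Average linear velocity = 0.1289 / 0.31 = 0.4157 m/d
L = 2.56 km = 2560 m
t = L / v = 2560 / 0.4157 = 6158 d
   = 6158 / 365 = 16.9 yr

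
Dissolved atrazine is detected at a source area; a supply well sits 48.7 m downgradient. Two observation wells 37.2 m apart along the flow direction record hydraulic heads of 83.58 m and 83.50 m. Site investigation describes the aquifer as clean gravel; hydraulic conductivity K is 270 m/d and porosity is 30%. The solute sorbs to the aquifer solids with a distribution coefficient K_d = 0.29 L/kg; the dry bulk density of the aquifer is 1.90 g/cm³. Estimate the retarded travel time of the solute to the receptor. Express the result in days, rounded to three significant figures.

Hydraulic gradient i = (83.58 − 83.50) / 37.2 = 0.08 / 37.2 = 0.002151
Darcy flux q = K·i = 270 × 0.002151 = 0.5806 m/d
Seepage velocity v = q / n = 0.5806 / 0.30 = 1.935 m/d
Retardation R = 1 + ρ_b·K_d/n = 1 + 1.90×0.29/0.30 = 2.837
Contaminant velocity v_c = v/R = 1.935/2.837 = 0.6823 m/d
t = L/v_c = 48.7/0.6823 = 71.38 d

71.4 days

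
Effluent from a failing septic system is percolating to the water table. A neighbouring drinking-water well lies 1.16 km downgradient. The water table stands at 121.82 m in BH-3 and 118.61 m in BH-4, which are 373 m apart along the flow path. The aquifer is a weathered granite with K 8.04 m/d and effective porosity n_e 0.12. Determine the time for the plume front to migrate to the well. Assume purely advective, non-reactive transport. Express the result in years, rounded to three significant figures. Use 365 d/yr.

5.51 years

Hydraulic gradient i = (121.82 − 118.61) / 373 = 3.21 / 373 = 0.008606
Specific discharge q = 8.04 × 0.008606 = 0.06919 m/d
v_s = q/n_e = 0.06919/0.12 = 0.5766 m/d
L = 1.16 km = 1160 m
t = L / v = 1160 / 0.5766 = 2012 d
   = 2012 / 365 = 5.51 yr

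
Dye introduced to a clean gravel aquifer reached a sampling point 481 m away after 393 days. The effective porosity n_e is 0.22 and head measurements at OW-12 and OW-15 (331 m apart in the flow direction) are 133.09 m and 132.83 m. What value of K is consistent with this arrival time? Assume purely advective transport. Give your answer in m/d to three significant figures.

343 m/d

Hydraulic gradient i = (133.09 − 132.83) / 331 = 0.26 / 331 = 7.855e-4
v = L / t = 481 / 393 = 1.224 m/d
K = v · n / i = 1.224 × 0.22 / 7.855e-4 = 343 m/d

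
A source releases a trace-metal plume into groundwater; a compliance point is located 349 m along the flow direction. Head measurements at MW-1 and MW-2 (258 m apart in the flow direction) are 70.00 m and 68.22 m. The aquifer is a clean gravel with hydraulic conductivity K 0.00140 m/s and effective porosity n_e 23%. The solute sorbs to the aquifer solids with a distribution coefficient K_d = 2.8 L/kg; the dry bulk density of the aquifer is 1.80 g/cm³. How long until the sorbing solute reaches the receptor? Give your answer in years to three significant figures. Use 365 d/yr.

6.04 years

Hydraulic gradient i = (70.00 − 68.22) / 258 = 1.78 / 258 = 0.006899
K = 0.00140 m/s × 86400 s/d = 121.0 m/d
Darcy flux q = K·i = 121.0 × 0.006899 = 0.8345 m/d
Average linear velocity = 0.8345 / 0.23 = 3.628 m/d
Retardation R = 1 + ρ_b·K_d/n = 1 + 1.80×2.8/0.23 = 22.91
Contaminant velocity v_c = v/R = 3.628/22.91 = 0.1584 m/d
t = L/v_c = 349/0.1584 = 2204 d
   = 2204/365 = 6.04 yr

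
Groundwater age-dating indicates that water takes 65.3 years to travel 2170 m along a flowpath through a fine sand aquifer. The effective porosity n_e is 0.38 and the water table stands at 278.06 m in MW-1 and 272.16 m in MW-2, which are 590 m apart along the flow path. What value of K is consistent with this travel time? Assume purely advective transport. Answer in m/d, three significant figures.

3.46 m/d

Hydraulic gradient i = (278.06 − 272.16) / 590 = 5.90 / 590 = 0.01000
t = 65.3 years = 23830 d
v = L / t = 2170 / 23830 = 0.09104 m/d
K = v · n / i = 0.09104 × 0.38 / 0.01000 = 3.46 m/d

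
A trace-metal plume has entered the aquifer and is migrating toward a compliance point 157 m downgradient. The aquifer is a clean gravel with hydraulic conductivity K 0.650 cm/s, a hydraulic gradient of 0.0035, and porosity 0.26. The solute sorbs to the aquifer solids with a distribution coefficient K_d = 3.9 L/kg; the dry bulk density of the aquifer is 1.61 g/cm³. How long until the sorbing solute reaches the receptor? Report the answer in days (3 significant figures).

K = 0.650 cm/s × 864 = 561.6 m/d
Darcy flux q = K·i = 561.6 × 0.0035 = 1.966 m/d
v = Ki/n = 561.6·0.0035/0.26 = 7.560 m/d
Retardation R = 1 + ρ_b·K_d/n = 1 + 1.61×3.9/0.26 = 25.15
Contaminant velocity v_c = v/R = 7.560/25.15 = 0.3006 m/d
t = L/v_c = 157/0.3006 = 522.3 d

522 days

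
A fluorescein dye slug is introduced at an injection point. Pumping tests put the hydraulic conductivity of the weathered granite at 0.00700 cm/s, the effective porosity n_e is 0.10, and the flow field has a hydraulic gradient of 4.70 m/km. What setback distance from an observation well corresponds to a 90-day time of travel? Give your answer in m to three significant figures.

25.6 m

K = 0.00700 cm/s × 864 = 6.048 m/d
Darcy flux q = K·i = 6.048 × 0.0047 = 0.02843 m/d
Seepage velocity v = q / n = 0.02843 / 0.10 = 0.2843 m/d
L = v × T = 0.2843 × 90 = 25.58 m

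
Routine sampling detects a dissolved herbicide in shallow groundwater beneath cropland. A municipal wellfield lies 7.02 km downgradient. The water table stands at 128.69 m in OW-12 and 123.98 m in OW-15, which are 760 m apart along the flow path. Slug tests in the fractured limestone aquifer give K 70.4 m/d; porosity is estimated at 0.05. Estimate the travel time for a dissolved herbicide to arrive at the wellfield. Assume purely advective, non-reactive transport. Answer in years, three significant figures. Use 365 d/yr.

2.20 years

Hydraulic gradient i = (128.69 − 123.98) / 760 = 4.71 / 760 = 0.006197
q = Ki = 70.4 × 0.006197 = 0.4363 m/d
v = Ki/n = 70.4·0.006197/0.05 = 8.726 m/d
L = 7.02 km = 7020 m
t = L / v = 7020 / 8.726 = 804.5 d
   = 804.5 / 365 = 2.20 yr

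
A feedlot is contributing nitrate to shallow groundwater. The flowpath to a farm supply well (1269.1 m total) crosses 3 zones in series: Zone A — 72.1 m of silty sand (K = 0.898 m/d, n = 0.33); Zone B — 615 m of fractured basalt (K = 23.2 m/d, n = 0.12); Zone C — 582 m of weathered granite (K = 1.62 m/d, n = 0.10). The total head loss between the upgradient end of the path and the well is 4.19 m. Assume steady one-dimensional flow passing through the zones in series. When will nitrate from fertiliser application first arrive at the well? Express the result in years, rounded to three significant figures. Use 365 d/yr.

Steady 1-D flow in series ⇒ the Darcy flux q is identical in every zone and the zone head losses add (resistances L/K in series).
Σ(L/K) = 72.1/0.898 + 615/23.2 + 582/1.62 = 80.29 + 26.51 + 359.3 = 466.1 d
q = ΔH / Σ(L/K) = 4.19 / 466.1 = 0.008990 m/d (same in every zone)
Zone A: v = q/n = 0.008990/0.33 = 0.02724 m/d → t_A = 72.1/0.02724 = 2647 d
Zone B: v = q/n = 0.008990/0.12 = 0.07492 m/d → t_B = 615/0.07492 = 8209 d
Zone C: v = q/n = 0.008990/0.10 = 0.08990 m/d → t_C = 582/0.08990 = 6474 d
Total t = 2647 + 8209 + 6474 = 17330 d
   = 17330 / 365 = 47.5 yr

47.5 years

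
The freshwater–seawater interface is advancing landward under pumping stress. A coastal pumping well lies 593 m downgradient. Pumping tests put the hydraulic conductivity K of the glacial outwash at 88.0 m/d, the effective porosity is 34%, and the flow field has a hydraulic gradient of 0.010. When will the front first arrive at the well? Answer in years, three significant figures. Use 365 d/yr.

Specific discharge q = 88.0 × 0.010 = 0.8800 m/d
v_s = q/n_e = 0.8800/0.34 = 2.588 m/d
t = L / v = 593 / 2.588 = 229.1 d
   = 229.1 / 365 = 0.628 yr

0.628 years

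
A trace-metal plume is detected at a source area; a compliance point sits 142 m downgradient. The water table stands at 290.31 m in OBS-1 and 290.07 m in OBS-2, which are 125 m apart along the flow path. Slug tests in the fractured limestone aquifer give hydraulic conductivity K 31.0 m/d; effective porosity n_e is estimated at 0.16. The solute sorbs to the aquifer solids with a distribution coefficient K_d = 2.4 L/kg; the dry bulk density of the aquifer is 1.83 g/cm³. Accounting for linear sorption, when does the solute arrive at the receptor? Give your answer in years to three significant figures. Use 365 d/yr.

29.8 years

Hydraulic gradient i = (290.31 − 290.07) / 125 = 0.24 / 125 = 0.001920
Darcy flux q = K·i = 31.0 × 0.001920 = 0.05952 m/d
Average linear velocity = 0.05952 / 0.16 = 0.3720 m/d
Retardation R = 1 + ρ_b·K_d/n = 1 + 1.83×2.4/0.16 = 28.45
Contaminant velocity v_c = v/R = 0.3720/28.45 = 0.01308 m/d
t = L/v_c = 142/0.01308 = 10860 d
   = 10860/365 = 29.8 yr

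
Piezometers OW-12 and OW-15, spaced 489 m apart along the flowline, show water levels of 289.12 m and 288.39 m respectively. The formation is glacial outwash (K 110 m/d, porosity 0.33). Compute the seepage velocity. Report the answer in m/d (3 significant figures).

Hydraulic gradient i = (289.12 − 288.39) / 489 = 0.73 / 489 = 0.001493
Specific discharge q = 110 × 0.001493 = 0.1642 m/d
v_s = q/n_e = 0.1642/0.33 = 0.4976 m/d

0.498 m/d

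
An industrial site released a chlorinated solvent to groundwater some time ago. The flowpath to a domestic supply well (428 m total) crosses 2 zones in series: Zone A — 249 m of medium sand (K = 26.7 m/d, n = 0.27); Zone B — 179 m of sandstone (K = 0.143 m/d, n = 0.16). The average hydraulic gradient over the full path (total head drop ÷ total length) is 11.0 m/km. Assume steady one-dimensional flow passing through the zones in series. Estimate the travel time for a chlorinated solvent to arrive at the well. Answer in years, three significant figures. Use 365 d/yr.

70.4 years

For zones in series the flux q is common to all zones; the equivalent conductivity is the harmonic (thickness-weighted) mean, K_eq = L_total / Σ(L_j/K_j).
Σ(L/K) = 249/26.7 + 179/0.143 = 9.326 + 1252 = 1261 d
K_eq = L_total / Σ(L/K) = 428 / 1261 = 0.3394 m/d
q = K_eq · i = 0.3394 × 0.011 = 0.003733 m/d (same in every zone)
Zone A: v = q/n = 0.003733/0.27 = 0.01383 m/d → t_A = 249/0.01383 = 18010 d
Zone B: v = q/n = 0.003733/0.16 = 0.02333 m/d → t_B = 179/0.02333 = 7671 d
Total t = 18010 + 7671 = 25680 d
   = 25680 / 365 = 70.4 yr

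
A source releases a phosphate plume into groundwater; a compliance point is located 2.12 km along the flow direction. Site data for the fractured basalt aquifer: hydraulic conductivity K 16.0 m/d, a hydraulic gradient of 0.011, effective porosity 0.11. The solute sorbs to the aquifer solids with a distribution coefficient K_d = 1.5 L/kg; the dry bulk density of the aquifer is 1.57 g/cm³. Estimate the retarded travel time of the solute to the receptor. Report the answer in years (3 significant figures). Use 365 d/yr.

q = Ki = 16.0 × 0.011 = 0.1760 m/d
Seepage velocity v = q / n = 0.1760 / 0.11 = 1.600 m/d
Retardation R = 1 + ρ_b·K_d/n = 1 + 1.57×1.5/0.11 = 22.41
Contaminant velocity v_c = v/R = 1.600/22.41 = 0.07140 m/d
L = 2.12 km = 2120 m
t = L/v_c = 2120/0.07140 = 29690 d
   = 29690/365 = 81.3 yr

81.3 years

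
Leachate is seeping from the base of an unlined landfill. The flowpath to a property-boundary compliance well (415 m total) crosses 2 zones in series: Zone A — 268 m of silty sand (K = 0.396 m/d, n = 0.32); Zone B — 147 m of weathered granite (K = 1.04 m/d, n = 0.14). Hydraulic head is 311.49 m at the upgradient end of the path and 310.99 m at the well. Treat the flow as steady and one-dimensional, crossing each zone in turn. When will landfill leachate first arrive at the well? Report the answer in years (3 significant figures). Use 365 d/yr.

Total head drop ΔH = 311.49 − 310.99 = 0.50 m
Steady 1-D flow in series ⇒ the Darcy flux q is identical in every zone and the zone head losses add (resistances L/K in series).
Σ(L/K) = 268/0.396 + 147/1.04 = 676.8 + 141.3 = 818.1 d
q = ΔH / Σ(L/K) = 0.50 / 818.1 = 6.112e-4 m/d (same in every zone)
Zone A: v = q/n = 6.112e-4/0.32 = 0.001910 m/d → t_A = 268/0.001910 = 140300 d
Zone B: v = q/n = 6.112e-4/0.14 = 0.004365 m/d → t_B = 147/0.004365 = 33670 d
Total t = 140300 + 33670 = 174000 d
   = 174000 / 365 = 477 yr

477 years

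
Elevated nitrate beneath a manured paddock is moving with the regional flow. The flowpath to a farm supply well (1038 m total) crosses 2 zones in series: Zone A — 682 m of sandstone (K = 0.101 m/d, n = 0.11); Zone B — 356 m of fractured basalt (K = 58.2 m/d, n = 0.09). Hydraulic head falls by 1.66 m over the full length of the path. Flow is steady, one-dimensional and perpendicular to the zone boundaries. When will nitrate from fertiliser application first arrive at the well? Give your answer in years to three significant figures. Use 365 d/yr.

Continuity: the same q passes through each zone, so ΔH = q·Σ(L_j/K_j) — the zones act as resistances in series.
Σ(L/K) = 682/0.101 + 356/58.2 = 6752 + 6.117 = 6759 d
q = ΔH / Σ(L/K) = 1.66 / 6759 = 2.456e-4 m/d (same in every zone)
Zone A: v = q/n = 2.456e-4/0.11 = 0.002233 m/d → t_A = 682/0.002233 = 305400 d
Zone B: v = q/n = 2.456e-4/0.09 = 0.002729 m/d → t_B = 356/0.002729 = 130400 d
Total t = 305400 + 130400 = 435900 d
   = 435900 / 365 = 1190 yr

1190 years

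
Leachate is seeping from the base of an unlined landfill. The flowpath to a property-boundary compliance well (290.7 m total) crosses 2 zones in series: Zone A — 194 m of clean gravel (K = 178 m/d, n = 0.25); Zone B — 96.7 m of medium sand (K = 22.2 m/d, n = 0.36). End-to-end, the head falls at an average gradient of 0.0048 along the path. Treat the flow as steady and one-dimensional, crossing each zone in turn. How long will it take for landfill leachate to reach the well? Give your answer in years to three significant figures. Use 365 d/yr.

0.891 years

Continuity: the same q passes through each zone, so ΔH = q·Σ(L_j/K_j) — the zones act as resistances in series.
Σ(L/K) = 194/178 + 96.7/22.2 = 1.090 + 4.356 = 5.446 d
K_eq = L_total / Σ(L/K) = 290.7 / 5.446 = 53.38 m/d
q = K_eq · i = 53.38 × 0.0048 = 0.2562 m/d (same in every zone)
Zone A: v = q/n = 0.2562/0.25 = 1.025 m/d → t_A = 194/1.025 = 189.3 d
Zone B: v = q/n = 0.2562/0.36 = 0.7117 m/d → t_B = 96.7/0.7117 = 135.9 d
Total t = 189.3 + 135.9 = 325.1 d
   = 325.1 / 365 = 0.891 yr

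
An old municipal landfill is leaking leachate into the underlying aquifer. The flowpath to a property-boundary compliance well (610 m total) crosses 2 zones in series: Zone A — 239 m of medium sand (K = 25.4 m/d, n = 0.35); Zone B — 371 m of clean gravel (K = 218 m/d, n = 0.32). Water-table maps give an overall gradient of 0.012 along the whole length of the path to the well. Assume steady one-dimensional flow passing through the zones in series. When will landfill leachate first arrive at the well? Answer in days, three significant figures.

For zones in series the flux q is common to all zones; the equivalent conductivity is the harmonic (thickness-weighted) mean, K_eq = L_total / Σ(L_j/K_j).
Σ(L/K) = 239/25.4 + 371/218 = 9.409 + 1.702 = 11.11 d
K_eq = L_total / Σ(L/K) = 610 / 11.11 = 54.90 m/d
q = K_eq · i = 54.90 × 0.012 = 0.6588 m/d (same in every zone)
Zone A: v = q/n = 0.6588/0.35 = 1.882 m/d → t_A = 239/1.882 = 127.0 d
Zone B: v = q/n = 0.6588/0.32 = 2.059 m/d → t_B = 371/2.059 = 180.2 d
Total t = 127.0 + 180.2 = 307.2 d

307 days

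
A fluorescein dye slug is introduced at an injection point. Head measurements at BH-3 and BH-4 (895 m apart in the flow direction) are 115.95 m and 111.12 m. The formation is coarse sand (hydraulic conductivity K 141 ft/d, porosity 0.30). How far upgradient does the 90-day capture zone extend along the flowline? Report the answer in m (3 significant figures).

Hydraulic gradient i = (115.95 − 111.12) / 895 = 4.83 / 895 = 0.005397
K = 141 ft/d × 0.3048 = 42.98 m/d
q = Ki = 42.98 × 0.005397 = 0.2319 m/d
Seepage velocity v = q / n = 0.2319 / 0.30 = 0.7731 m/d
L = v × T = 0.7731 × 90 = 69.58 m

69.6 m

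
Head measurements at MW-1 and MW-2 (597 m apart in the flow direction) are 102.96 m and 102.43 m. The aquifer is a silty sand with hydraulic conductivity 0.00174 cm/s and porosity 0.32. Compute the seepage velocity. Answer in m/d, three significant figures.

Hydraulic gradient i = (102.96 − 102.43) / 597 = 0.53 / 597 = 8.878e-4
K = 0.00174 cm/s × 864 = 1.503 m/d
Specific discharge q = 1.503 × 8.878e-4 = 0.001335 m/d
Average linear velocity = 0.001335 / 0.32 = 0.004171 m/d

0.00417 m/d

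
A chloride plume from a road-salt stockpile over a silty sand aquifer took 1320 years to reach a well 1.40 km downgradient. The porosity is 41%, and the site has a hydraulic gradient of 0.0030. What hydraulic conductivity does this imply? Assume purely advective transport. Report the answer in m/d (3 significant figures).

t = 1320 years = 481800 d
L = 1.40 km = 1400 m
v = L / t = 1400 / 481800 = 0.002906 m/d
K = v · n / i = 0.002906 × 0.41 / 0.0030 = 0.397 m/d

0.397 m/d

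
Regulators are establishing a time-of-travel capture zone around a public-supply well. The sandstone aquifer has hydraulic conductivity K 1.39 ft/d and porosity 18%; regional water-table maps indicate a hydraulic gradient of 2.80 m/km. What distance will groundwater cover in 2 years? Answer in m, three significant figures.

K = 1.39 ft/d × 0.3048 = 0.4237 m/d
q = Ki = 0.4237 × 0.0028 = 0.001186 m/d
Average linear velocity = 0.001186 / 0.18 = 0.006590 m/d
T = 2 yr × 365 = 730 d
L = v × T = 0.006590 × 730 = 4.811 m

4.81 m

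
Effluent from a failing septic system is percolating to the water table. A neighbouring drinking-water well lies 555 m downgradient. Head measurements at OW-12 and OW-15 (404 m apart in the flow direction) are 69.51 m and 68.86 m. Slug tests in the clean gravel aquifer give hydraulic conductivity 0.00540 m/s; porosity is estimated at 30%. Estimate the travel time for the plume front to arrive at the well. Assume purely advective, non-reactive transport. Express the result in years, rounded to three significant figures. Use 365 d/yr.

Hydraulic gradient i = (69.51 − 68.86) / 404 = 0.65 / 404 = 0.001609
K = 0.00540 m/s × 86400 s/d = 466.6 m/d
Specific discharge q = 466.6 × 0.001609 = 0.7507 m/d
Seepage velocity v = q / n = 0.7507 / 0.30 = 2.502 m/d
t = L / v = 555 / 2.502 = 221.8 d
   = 221.8 / 365 = 0.608 yr

0.608 years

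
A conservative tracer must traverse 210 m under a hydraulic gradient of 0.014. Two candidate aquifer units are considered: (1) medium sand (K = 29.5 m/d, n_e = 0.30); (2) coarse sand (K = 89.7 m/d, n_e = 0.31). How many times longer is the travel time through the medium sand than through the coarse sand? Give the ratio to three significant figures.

2.94

Unit 1 (medium sand): v = 29.5×0.014/0.30 = 1.377 m/d, t = 210/1.377 = 152.5 d
Unit 2 (coarse sand): v = 89.7×0.014/0.31 = 4.051 m/d, t = 210/4.051 = 51.84 d
t(medium sand) / t(coarse sand) = 152.5/51.84 = 2.94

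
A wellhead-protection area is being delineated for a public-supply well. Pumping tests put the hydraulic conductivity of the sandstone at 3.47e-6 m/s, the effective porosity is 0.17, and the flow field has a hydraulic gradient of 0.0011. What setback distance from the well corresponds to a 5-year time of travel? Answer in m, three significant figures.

K = 3.47e-6 m/s × 86400 s/d = 0.2998 m/d
q = Ki = 0.2998 × 0.0011 = 3.298e-4 m/d
v_s = q/n_e = 3.298e-4/0.17 = 0.001940 m/d
T = 5 yr × 365 = 1825 d
L = v × T = 0.001940 × 1825 = 3.540 m

3.54 m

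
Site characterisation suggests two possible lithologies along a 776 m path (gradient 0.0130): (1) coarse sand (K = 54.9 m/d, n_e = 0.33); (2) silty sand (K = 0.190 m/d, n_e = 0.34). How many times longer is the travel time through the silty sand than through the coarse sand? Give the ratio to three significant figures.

Unit 1 (coarse sand): v = 54.9×0.013/0.33 = 2.163 m/d, t = 776/2.163 = 358.8 d
Unit 2 (silty sand): v = 0.190×0.013/0.34 = 0.007265 m/d, t = 776/0.007265 = 106800 d
t(silty sand) / t(coarse sand) = 106800/358.8 = 298

298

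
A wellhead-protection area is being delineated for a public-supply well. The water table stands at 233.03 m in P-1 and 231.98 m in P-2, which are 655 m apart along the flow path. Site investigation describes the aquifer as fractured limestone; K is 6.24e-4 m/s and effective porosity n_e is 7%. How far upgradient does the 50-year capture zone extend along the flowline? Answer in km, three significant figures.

22.5 km

Hydraulic gradient i = (233.03 − 231.98) / 655 = 1.05 / 655 = 0.001603
K = 6.24e-4 m/s × 86400 s/d = 53.91 m/d
Darcy flux q = K·i = 53.91 × 0.001603 = 0.08643 m/d
Average linear velocity = 0.08643 / 0.07 = 1.235 m/d
T = 50 yr × 365 = 18250 d
L = v × T = 1.235 × 18250 = 22530 m
   = 22.5 km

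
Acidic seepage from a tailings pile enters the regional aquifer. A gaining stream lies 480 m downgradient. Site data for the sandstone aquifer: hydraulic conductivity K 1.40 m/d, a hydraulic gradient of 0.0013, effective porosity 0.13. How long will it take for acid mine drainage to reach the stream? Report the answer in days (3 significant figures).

34300 days

Darcy flux q = K·i = 1.40 × 0.0013 = 0.001820 m/d
Average linear velocity = 0.001820 / 0.13 = 0.01400 m/d
t = L / v = 480 / 0.01400 = 34290 d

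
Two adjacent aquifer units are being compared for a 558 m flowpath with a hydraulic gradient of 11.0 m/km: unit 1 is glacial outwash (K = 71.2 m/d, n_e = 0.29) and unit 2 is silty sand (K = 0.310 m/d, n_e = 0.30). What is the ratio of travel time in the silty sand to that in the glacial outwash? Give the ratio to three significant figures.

238

Unit 1 (glacial outwash): v = 71.2×0.011/0.29 = 2.701 m/d, t = 558/2.701 = 206.6 d
Unit 2 (silty sand): v = 0.310×0.011/0.30 = 0.01137 m/d, t = 558/0.01137 = 49090 d
t(silty sand) / t(glacial outwash) = 49090/206.6 = 238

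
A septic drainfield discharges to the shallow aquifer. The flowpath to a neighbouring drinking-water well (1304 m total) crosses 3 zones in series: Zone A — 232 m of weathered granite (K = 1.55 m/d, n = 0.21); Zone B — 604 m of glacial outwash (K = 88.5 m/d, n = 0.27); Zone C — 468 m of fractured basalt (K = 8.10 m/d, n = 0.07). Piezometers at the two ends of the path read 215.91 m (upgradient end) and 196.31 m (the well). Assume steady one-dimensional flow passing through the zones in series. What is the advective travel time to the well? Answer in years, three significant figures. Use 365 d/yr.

7.33 years

Total head drop ΔH = 215.91 − 196.31 = 19.60 m
Steady 1-D flow in series ⇒ the Darcy flux q is identical in every zone and the zone head losses add (resistances L/K in series).
Σ(L/K) = 232/1.55 + 604/88.5 + 468/8.10 = 149.7 + 6.825 + 57.78 = 214.3 d
q = ΔH / Σ(L/K) = 19.60 / 214.3 = 0.09147 m/d (same in every zone)
Zone A: v = q/n = 0.09147/0.21 = 0.4356 m/d → t_A = 232/0.4356 = 532.6 d
Zone B: v = q/n = 0.09147/0.27 = 0.3388 m/d → t_B = 604/0.3388 = 1783 d
Zone C: v = q/n = 0.09147/0.07 = 1.307 m/d → t_C = 468/1.307 = 358.2 d
Total t = 532.6 + 1783 + 358.2 = 2674 d
   = 2674 / 365 = 7.33 yr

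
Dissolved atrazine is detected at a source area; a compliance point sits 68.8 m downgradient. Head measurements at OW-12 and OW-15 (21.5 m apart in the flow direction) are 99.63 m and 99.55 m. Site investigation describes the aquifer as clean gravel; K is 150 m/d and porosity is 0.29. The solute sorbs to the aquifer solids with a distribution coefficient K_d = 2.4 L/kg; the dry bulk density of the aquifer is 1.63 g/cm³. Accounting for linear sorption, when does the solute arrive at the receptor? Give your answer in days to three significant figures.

Hydraulic gradient i = (99.63 − 99.55) / 21.5 = 0.08 / 21.5 = 0.003721
Specific discharge q = 150 × 0.003721 = 0.5581 m/d
Average linear velocity = 0.5581 / 0.29 = 1.925 m/d
Retardation R = 1 + ρ_b·K_d/n = 1 + 1.63×2.4/0.29 = 14.49
Contaminant velocity v_c = v/R = 1.925/14.49 = 0.1328 m/d
t = L/v_c = 68.8/0.1328 = 518.0 d

518 days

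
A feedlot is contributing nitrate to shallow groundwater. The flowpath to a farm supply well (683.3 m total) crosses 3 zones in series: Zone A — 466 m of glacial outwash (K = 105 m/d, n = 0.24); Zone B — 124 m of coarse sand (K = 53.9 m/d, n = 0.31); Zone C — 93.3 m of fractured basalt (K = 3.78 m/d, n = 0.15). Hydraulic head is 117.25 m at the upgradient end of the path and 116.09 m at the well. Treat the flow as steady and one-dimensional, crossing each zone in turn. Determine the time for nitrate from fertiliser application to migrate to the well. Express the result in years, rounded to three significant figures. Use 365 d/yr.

Total head drop ΔH = 117.25 − 116.09 = 1.16 m
Continuity: the same q passes through each zone, so ΔH = q·Σ(L_j/K_j) — the zones act as resistances in series.
Σ(L/K) = 466/105 + 124/53.9 + 93.3/3.78 = 4.438 + 2.301 + 24.68 = 31.42 d
q = ΔH / Σ(L/K) = 1.16 / 31.42 = 0.03692 m/d (same in every zone)
Zone A: v = q/n = 0.03692/0.24 = 0.1538 m/d → t_A = 466/0.1538 = 3029 d
Zone B: v = q/n = 0.03692/0.31 = 0.1191 m/d → t_B = 124/0.1191 = 1041 d
Zone C: v = q/n = 0.03692/0.15 = 0.2461 m/d → t_C = 93.3/0.2461 = 379.1 d
Total t = 3029 + 1041 + 379.1 = 4450 d
   = 4450 / 365 = 12.2 yr

12.2 years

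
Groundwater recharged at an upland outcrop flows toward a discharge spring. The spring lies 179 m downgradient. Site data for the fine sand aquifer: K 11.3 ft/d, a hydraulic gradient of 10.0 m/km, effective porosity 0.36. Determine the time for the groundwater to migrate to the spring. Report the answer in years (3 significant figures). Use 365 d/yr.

K = 11.3 ft/d × 0.3048 = 3.444 m/d
q = Ki = 3.444 × 0.010 = 0.03444 m/d
Seepage velocity v = q / n = 0.03444 / 0.36 = 0.09567 m/d
t = L / v = 179 / 0.09567 = 1871 d
   = 1871 / 365 = 5.13 yr

5.13 years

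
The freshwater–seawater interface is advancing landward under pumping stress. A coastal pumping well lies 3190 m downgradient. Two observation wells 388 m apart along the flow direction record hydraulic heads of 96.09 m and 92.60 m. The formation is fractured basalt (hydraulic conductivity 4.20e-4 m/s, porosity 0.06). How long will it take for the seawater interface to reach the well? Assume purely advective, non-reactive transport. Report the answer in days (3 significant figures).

586 days

Hydraulic gradient i = (96.09 − 92.60) / 388 = 3.49 / 388 = 0.008995
K = 4.20e-4 m/s × 86400 s/d = 36.29 m/d
q = Ki = 36.29 × 0.008995 = 0.3264 m/d
v_s = q/n_e = 0.3264/0.06 = 5.440 m/d
t = L / v = 3190 / 5.440 = 586.4 d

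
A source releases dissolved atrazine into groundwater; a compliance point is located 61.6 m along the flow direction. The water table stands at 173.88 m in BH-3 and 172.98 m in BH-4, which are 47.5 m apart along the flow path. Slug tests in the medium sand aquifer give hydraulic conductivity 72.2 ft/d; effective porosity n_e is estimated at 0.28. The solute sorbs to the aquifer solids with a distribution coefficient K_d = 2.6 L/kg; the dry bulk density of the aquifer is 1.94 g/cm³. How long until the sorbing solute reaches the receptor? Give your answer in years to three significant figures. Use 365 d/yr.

Hydraulic gradient i = (173.88 − 172.98) / 47.5 = 0.90 / 47.5 = 0.01895
K = 72.2 ft/d × 0.3048 = 22.01 m/d
Darcy flux q = K·i = 22.01 × 0.01895 = 0.4170 m/d
Seepage velocity v = q / n = 0.4170 / 0.28 = 1.489 m/d
Retardation R = 1 + ρ_b·K_d/n = 1 + 1.94×2.6/0.28 = 19.01
Contaminant velocity v_c = v/R = 1.489/19.01 = 0.07832 m/d
t = L/v_c = 61.6/0.07832 = 786.5 d
   = 786.5/365 = 2.15 yr

2.15 years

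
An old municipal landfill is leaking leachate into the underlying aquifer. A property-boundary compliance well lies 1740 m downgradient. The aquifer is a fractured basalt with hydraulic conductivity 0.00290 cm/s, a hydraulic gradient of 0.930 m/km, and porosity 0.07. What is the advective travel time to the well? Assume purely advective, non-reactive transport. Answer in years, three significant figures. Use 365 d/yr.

143 years

K = 0.00290 cm/s × 864 = 2.506 m/d
Specific discharge q = 2.506 × 9.3e-4 = 0.002330 m/d
v_s = q/n_e = 0.002330/0.07 = 0.03329 m/d
t = L / v = 1740 / 0.03329 = 52270 d
   = 52270 / 365 = 143 yr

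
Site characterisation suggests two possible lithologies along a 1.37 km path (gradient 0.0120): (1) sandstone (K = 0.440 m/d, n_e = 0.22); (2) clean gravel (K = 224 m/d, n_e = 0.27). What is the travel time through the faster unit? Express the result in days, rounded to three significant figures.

Unit 1 (sandstone): v = 0.440×0.012/0.22 = 0.02400 m/d, t = 1370/0.02400 = 57080 d
Unit 2 (clean gravel): v = 224×0.012/0.27 = 9.956 m/d, t = 1370/9.956 = 137.6 d
Faster unit: t = 138 d

138 days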